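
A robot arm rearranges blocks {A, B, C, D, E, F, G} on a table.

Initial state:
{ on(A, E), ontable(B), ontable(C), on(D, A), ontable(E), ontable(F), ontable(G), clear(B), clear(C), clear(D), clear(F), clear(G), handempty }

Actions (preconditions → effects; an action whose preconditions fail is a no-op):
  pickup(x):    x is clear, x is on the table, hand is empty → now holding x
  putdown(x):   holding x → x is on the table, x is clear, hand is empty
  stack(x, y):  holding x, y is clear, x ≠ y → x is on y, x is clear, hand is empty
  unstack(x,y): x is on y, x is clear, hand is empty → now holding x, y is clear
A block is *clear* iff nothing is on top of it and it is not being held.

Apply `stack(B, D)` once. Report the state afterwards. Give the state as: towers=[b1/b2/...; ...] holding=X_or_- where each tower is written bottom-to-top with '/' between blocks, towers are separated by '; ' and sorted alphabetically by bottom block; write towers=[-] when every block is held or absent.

towers=[B; C; E/A/D; F; G] holding=-

before: towers=[B; C; E/A/D; F; G] holding=-
pre[stack(B, D)]: holding(B) ✗, clear(D) ✓, B≠D ✓
holding(B) unmet → stack(B, D) is a no-op
after:  towers=[B; C; E/A/D; F; G] holding=-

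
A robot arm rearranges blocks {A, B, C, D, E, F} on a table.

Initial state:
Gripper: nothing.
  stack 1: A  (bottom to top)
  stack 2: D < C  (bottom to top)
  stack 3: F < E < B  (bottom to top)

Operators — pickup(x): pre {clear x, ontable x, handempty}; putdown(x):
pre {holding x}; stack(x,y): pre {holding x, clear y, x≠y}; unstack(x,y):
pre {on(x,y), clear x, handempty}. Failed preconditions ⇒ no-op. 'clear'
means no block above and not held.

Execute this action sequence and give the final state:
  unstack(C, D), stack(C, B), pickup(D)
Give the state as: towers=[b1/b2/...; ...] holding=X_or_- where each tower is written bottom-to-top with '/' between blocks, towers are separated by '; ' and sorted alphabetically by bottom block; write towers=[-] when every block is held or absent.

towers=[A; F/E/B/C] holding=D

step 1 (unstack(C, D)): towers=[A; D; F/E/B] holding=C
step 2 (stack(C, B)): towers=[A; D; F/E/B/C] holding=-
step 3 (pickup(D)): towers=[A; F/E/B/C] holding=D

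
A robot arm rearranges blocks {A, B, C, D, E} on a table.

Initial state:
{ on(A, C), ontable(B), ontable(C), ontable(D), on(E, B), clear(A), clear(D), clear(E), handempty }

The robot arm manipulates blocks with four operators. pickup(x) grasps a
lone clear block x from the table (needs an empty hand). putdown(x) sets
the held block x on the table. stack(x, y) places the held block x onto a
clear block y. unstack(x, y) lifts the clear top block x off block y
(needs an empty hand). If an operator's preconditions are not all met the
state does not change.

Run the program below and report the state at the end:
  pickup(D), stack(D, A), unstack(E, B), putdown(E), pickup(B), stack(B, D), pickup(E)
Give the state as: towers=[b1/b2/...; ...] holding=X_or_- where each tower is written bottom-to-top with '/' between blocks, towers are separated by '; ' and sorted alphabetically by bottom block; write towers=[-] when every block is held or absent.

step 1 (pickup(D)): towers=[B/E; C/A] holding=D
step 2 (stack(D, A)): towers=[B/E; C/A/D] holding=-
step 3 (unstack(E, B)): towers=[B; C/A/D] holding=E
step 4 (putdown(E)): towers=[B; C/A/D; E] holding=-
step 5 (pickup(B)): towers=[C/A/D; E] holding=B
step 6 (stack(B, D)): towers=[C/A/D/B; E] holding=-
step 7 (pickup(E)): towers=[C/A/D/B] holding=E

towers=[C/A/D/B] holding=E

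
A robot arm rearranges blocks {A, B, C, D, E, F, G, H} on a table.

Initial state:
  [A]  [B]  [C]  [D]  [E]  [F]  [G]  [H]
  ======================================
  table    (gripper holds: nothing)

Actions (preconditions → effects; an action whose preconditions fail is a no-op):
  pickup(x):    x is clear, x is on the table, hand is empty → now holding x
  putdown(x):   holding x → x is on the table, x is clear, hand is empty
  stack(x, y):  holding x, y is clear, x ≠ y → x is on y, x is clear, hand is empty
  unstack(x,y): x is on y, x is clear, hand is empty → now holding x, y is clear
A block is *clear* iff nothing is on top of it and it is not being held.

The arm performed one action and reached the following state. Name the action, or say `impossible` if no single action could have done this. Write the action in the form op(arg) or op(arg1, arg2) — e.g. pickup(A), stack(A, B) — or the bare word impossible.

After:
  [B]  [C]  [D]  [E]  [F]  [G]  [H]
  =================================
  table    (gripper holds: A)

target: towers=[B; C; D; E; F; G; H] holding=A
         pickup(G) → towers=[A; B; C; D; E; F; H] holding=G
         pickup(A) → towers=[B; C; D; E; F; G; H] holding=A  ← match
         pickup(E) → towers=[A; B; C; D; F; G; H] holding=E
         pickup(H) → towers=[A; B; C; D; E; F; G] holding=H
         pickup(B) → towers=[A; C; D; E; F; G; H] holding=B
         pickup(F) → towers=[A; B; C; D; E; G; H] holding=F
         pickup(D) → towers=[A; B; C; E; F; G; H] holding=D
         pickup(C) → towers=[A; B; D; E; F; G; H] holding=C

pickup(A)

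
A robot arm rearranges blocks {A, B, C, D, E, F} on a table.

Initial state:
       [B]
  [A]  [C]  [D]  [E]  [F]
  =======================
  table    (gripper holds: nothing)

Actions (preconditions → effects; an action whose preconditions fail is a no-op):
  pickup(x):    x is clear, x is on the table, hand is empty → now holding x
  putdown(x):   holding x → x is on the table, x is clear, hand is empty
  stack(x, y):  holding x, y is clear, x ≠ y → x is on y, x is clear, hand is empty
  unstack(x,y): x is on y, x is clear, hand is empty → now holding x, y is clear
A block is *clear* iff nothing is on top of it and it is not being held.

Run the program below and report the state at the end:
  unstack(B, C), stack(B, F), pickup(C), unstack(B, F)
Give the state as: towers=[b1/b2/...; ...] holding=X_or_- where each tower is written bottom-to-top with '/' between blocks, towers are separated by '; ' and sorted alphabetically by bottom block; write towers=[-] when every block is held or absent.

step 1 (unstack(B, C)): towers=[A; C; D; E; F] holding=B
step 2 (stack(B, F)): towers=[A; C; D; E; F/B] holding=-
step 3 (pickup(C)): towers=[A; D; E; F/B] holding=C
step 4 (unstack(B, F)) [no-op]: towers=[A; D; E; F/B] holding=C

towers=[A; D; E; F/B] holding=C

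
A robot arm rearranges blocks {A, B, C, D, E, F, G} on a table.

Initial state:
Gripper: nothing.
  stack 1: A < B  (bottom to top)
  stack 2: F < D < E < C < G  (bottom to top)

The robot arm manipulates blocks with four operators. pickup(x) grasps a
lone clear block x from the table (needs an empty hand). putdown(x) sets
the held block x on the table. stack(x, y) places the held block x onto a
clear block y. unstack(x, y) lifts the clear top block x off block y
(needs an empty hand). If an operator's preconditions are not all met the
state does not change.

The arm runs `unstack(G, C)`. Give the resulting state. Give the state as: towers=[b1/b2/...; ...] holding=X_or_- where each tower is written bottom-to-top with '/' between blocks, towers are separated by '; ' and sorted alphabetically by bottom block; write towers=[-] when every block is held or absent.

before: towers=[A/B; F/D/E/C/G] holding=-
pre[unstack(G, C)]: on(G,C) ✓, clear(G) ✓, handempty ✓
all met → apply unstack(G, C)
after:  towers=[A/B; F/D/E/C] holding=G

towers=[A/B; F/D/E/C] holding=G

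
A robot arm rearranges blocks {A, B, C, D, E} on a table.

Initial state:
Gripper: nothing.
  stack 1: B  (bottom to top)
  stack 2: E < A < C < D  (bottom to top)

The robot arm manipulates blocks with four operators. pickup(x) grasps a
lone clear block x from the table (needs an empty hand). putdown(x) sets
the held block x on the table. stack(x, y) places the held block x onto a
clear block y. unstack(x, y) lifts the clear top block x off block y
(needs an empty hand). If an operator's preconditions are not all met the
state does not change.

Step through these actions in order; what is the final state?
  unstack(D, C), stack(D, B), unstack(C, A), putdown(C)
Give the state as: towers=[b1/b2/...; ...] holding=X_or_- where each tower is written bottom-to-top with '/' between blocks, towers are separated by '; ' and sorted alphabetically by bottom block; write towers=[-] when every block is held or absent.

step 1 (unstack(D, C)): towers=[B; E/A/C] holding=D
step 2 (stack(D, B)): towers=[B/D; E/A/C] holding=-
step 3 (unstack(C, A)): towers=[B/D; E/A] holding=C
step 4 (putdown(C)): towers=[B/D; C; E/A] holding=-

towers=[B/D; C; E/A] holding=-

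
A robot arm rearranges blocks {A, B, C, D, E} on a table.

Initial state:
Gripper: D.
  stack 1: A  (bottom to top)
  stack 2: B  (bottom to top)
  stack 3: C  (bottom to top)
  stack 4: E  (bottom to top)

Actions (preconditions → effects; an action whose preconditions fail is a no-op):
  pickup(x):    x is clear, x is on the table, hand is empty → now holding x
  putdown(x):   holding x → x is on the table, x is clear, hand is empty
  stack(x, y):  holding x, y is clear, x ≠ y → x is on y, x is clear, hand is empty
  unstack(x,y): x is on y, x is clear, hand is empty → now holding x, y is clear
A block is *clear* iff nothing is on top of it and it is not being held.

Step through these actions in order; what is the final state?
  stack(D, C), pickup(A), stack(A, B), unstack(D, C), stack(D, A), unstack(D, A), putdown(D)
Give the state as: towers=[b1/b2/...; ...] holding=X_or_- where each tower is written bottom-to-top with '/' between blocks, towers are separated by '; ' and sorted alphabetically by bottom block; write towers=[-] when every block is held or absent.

step 1 (stack(D, C)): towers=[A; B; C/D; E] holding=-
step 2 (pickup(A)): towers=[B; C/D; E] holding=A
step 3 (stack(A, B)): towers=[B/A; C/D; E] holding=-
step 4 (unstack(D, C)): towers=[B/A; C; E] holding=D
step 5 (stack(D, A)): towers=[B/A/D; C; E] holding=-
step 6 (unstack(D, A)): towers=[B/A; C; E] holding=D
step 7 (putdown(D)): towers=[B/A; C; D; E] holding=-

towers=[B/A; C; D; E] holding=-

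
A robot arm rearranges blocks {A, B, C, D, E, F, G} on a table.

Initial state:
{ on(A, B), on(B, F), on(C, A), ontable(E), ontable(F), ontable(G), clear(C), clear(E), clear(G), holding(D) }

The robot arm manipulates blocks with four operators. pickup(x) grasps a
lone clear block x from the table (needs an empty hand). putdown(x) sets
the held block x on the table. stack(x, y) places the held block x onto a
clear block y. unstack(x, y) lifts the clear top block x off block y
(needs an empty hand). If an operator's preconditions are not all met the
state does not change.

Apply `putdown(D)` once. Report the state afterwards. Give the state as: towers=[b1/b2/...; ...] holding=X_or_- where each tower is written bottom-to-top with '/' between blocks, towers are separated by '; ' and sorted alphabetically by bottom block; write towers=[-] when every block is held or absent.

before: towers=[E; F/B/A/C; G] holding=D
pre[putdown(D)]: holding(D) ✓
all met → apply putdown(D)
after:  towers=[D; E; F/B/A/C; G] holding=-

towers=[D; E; F/B/A/C; G] holding=-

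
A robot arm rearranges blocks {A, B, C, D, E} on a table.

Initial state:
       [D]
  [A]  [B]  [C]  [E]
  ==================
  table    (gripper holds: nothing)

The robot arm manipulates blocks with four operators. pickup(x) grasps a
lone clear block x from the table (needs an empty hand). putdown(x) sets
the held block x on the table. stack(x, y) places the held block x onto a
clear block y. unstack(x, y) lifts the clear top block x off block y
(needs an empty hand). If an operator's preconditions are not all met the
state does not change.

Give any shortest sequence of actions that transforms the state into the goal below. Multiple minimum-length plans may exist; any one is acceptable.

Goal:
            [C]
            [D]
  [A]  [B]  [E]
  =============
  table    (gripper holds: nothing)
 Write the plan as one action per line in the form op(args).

step 1 (unstack(D, B)): towers=[A; B; C; E] holding=D
step 2 (stack(D, E)): towers=[A; B; C; E/D] holding=-
step 3 (pickup(C)): towers=[A; B; E/D] holding=C
step 4 (stack(C, D)): towers=[A; B; E/D/C] holding=-
goal check: towers=[A; B; E/D/C] holding=- — reached (length 4, optimal by BFS)

unstack(D, B)
stack(D, E)
pickup(C)
stack(C, D)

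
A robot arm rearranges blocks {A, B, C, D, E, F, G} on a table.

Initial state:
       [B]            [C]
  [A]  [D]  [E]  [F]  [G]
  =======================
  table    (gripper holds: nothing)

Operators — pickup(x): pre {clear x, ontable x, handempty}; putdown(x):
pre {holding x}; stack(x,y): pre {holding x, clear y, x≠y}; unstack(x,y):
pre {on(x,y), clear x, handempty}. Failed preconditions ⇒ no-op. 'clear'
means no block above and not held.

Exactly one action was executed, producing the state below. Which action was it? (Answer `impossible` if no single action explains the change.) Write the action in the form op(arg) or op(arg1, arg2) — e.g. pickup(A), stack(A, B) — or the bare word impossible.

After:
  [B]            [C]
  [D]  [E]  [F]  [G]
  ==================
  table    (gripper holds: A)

target: towers=[D/B; E; F; G/C] holding=A
     unstack(B, D) → towers=[A; D; E; F; G/C] holding=B
         pickup(F) → towers=[A; D/B; E; G/C] holding=F
         pickup(A) → towers=[D/B; E; F; G/C] holding=A  ← match
         pickup(E) → towers=[A; D/B; F; G/C] holding=E
     unstack(C, G) → towers=[A; D/B; E; F; G] holding=C

pickup(A)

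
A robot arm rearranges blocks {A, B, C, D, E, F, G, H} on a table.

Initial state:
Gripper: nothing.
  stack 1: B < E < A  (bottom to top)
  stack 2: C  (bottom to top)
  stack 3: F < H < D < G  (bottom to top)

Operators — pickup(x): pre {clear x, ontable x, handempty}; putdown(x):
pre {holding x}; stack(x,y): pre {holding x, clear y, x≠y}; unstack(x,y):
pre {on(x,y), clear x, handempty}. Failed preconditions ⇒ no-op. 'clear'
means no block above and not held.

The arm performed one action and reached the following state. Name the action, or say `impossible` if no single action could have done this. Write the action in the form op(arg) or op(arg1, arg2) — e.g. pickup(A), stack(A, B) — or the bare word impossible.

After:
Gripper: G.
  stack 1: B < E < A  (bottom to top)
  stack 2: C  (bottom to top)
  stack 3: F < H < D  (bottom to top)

unstack(G, D)

target: towers=[B/E/A; C; F/H/D] holding=G
     unstack(G, D) → towers=[B/E/A; C; F/H/D] holding=G  ← match
     unstack(A, E) → towers=[B/E; C; F/H/D/G] holding=A
         pickup(C) → towers=[B/E/A; F/H/D/G] holding=C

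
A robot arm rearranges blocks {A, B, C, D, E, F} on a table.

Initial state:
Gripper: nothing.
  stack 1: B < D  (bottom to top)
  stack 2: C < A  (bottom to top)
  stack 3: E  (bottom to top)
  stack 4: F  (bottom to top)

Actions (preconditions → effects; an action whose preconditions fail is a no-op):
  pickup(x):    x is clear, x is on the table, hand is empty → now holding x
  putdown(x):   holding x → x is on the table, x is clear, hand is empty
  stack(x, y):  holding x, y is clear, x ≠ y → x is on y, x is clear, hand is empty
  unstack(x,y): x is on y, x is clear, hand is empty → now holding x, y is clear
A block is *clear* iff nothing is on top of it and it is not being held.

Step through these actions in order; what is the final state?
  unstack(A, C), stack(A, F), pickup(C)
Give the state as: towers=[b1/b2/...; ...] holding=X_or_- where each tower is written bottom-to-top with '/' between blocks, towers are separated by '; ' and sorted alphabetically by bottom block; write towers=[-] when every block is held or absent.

step 1 (unstack(A, C)): towers=[B/D; C; E; F] holding=A
step 2 (stack(A, F)): towers=[B/D; C; E; F/A] holding=-
step 3 (pickup(C)): towers=[B/D; E; F/A] holding=C

towers=[B/D; E; F/A] holding=C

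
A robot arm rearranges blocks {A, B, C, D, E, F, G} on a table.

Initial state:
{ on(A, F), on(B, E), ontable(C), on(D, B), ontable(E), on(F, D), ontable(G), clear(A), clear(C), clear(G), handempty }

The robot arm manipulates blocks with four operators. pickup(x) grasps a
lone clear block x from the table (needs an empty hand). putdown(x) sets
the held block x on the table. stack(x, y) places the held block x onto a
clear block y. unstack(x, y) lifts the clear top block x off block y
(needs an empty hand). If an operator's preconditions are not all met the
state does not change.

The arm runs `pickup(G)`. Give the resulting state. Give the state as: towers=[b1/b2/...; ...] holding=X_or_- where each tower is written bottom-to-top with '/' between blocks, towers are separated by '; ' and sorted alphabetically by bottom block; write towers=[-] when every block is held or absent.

towers=[C; E/B/D/F/A] holding=G

before: towers=[C; E/B/D/F/A; G] holding=-
pre[pickup(G)]: clear(G) ok, ontable(G) ok, handempty ok
all met → apply pickup(G)
after:  towers=[C; E/B/D/F/A] holding=G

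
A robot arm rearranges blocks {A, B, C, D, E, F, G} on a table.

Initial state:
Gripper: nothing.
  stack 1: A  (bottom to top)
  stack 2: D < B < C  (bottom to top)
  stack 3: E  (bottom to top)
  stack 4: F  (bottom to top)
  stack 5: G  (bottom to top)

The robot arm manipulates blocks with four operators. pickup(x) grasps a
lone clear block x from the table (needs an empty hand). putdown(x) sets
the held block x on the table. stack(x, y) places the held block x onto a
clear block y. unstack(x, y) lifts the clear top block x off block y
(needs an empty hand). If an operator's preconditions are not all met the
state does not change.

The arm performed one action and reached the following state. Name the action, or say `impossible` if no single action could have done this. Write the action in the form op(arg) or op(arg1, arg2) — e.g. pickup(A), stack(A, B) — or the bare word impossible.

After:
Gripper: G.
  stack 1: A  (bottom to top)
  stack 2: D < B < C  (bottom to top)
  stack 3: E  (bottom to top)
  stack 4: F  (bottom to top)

pickup(G)

target: towers=[A; D/B/C; E; F] holding=G
         pickup(F) → towers=[A; D/B/C; E; G] holding=F
         pickup(G) → towers=[A; D/B/C; E; F] holding=G  ← match
         pickup(A) → towers=[D/B/C; E; F; G] holding=A
         pickup(E) → towers=[A; D/B/C; F; G] holding=E
     unstack(C, B) → towers=[A; D/B; E; F; G] holding=C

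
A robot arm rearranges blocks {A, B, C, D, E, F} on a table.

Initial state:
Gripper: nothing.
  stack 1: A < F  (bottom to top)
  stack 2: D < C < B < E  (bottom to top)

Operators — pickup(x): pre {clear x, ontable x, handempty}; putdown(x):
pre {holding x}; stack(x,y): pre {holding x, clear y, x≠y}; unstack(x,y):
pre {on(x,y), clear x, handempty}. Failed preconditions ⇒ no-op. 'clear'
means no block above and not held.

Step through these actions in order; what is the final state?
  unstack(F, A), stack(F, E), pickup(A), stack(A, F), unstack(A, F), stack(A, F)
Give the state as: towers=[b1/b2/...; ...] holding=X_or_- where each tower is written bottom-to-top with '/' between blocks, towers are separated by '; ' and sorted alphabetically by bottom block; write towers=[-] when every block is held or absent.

towers=[D/C/B/E/F/A] holding=-

step 1 (unstack(F, A)): towers=[A; D/C/B/E] holding=F
step 2 (stack(F, E)): towers=[A; D/C/B/E/F] holding=-
step 3 (pickup(A)): towers=[D/C/B/E/F] holding=A
step 4 (stack(A, F)): towers=[D/C/B/E/F/A] holding=-
step 5 (unstack(A, F)): towers=[D/C/B/E/F] holding=A
step 6 (stack(A, F)): towers=[D/C/B/E/F/A] holding=-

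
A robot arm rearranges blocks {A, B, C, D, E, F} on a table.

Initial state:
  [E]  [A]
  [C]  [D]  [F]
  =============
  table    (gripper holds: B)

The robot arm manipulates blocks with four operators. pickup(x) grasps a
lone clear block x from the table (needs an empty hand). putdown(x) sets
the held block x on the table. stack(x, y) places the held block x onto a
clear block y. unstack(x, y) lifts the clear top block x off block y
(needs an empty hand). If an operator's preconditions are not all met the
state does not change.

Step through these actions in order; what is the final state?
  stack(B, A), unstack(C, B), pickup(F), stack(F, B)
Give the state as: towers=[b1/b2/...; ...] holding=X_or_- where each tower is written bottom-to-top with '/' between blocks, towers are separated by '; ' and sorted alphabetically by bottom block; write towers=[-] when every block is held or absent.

step 1 (stack(B, A)): towers=[C/E; D/A/B; F] holding=-
step 2 (unstack(C, B)) [no-op]: towers=[C/E; D/A/B; F] holding=-
step 3 (pickup(F)): towers=[C/E; D/A/B] holding=F
step 4 (stack(F, B)): towers=[C/E; D/A/B/F] holding=-

towers=[C/E; D/A/B/F] holding=-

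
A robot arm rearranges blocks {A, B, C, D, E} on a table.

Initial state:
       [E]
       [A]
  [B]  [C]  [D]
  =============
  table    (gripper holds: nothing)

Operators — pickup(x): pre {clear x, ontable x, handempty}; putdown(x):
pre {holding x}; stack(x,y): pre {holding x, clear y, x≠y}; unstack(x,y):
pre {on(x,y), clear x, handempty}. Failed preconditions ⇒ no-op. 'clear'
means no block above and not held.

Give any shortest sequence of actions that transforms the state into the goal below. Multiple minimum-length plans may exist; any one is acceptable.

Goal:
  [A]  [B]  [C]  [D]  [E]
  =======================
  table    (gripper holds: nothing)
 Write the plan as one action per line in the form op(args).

step 1 (unstack(E, A)): towers=[B; C/A; D] holding=E
step 2 (putdown(E)): towers=[B; C/A; D; E] holding=-
step 3 (unstack(A, C)): towers=[B; C; D; E] holding=A
step 4 (putdown(A)): towers=[A; B; C; D; E] holding=-
goal check: towers=[A; B; C; D; E] holding=- — reached (length 4, optimal by BFS)

unstack(E, A)
putdown(E)
unstack(A, C)
putdown(A)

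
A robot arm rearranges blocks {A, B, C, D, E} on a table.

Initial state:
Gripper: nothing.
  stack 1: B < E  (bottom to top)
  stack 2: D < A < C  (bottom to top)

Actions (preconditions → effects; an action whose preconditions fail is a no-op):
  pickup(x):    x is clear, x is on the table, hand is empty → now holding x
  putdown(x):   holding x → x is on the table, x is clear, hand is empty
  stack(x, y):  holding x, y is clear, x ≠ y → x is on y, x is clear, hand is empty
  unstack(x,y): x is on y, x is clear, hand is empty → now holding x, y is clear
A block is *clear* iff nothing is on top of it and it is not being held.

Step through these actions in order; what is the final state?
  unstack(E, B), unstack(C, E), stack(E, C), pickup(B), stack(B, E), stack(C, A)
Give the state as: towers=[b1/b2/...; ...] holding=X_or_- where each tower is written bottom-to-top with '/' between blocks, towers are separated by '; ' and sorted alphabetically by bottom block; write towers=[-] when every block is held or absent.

towers=[D/A/C/E/B] holding=-

step 1 (unstack(E, B)): towers=[B; D/A/C] holding=E
step 2 (unstack(C, E)) [no-op]: towers=[B; D/A/C] holding=E
step 3 (stack(E, C)): towers=[B; D/A/C/E] holding=-
step 4 (pickup(B)): towers=[D/A/C/E] holding=B
step 5 (stack(B, E)): towers=[D/A/C/E/B] holding=-
step 6 (stack(C, A)) [no-op]: towers=[D/A/C/E/B] holding=-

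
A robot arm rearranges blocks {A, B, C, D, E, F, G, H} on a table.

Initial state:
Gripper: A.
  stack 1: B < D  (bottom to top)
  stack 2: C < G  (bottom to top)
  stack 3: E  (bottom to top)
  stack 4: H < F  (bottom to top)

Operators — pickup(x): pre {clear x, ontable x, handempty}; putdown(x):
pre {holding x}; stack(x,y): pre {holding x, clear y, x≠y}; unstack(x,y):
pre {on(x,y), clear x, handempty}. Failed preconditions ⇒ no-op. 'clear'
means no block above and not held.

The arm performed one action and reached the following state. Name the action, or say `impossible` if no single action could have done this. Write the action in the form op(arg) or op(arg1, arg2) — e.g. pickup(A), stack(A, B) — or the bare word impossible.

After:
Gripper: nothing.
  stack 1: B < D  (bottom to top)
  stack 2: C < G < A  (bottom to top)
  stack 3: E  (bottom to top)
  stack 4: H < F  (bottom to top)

target: towers=[B/D; C/G/A; E; H/F] holding=-
        putdown(A) → towers=[A; B/D; C/G; E; H/F] holding=-
       stack(A, G) → towers=[B/D; C/G/A; E; H/F] holding=-  ← match
       stack(A, E) → towers=[B/D; C/G; E/A; H/F] holding=-
       stack(A, F) → towers=[B/D; C/G; E; H/F/A] holding=-
       stack(A, D) → towers=[B/D/A; C/G; E; H/F] holding=-

stack(A, G)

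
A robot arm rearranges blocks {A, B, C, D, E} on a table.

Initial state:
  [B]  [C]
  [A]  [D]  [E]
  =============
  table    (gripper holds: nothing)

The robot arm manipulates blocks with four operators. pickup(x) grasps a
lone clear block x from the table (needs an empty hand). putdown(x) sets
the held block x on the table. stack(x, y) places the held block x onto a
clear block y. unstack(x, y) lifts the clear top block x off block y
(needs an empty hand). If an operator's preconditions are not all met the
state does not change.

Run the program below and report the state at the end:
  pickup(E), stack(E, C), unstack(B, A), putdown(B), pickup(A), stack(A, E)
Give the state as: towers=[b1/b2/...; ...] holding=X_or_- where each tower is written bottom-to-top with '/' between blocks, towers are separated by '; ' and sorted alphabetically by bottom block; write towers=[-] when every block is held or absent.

step 1 (pickup(E)): towers=[A/B; D/C] holding=E
step 2 (stack(E, C)): towers=[A/B; D/C/E] holding=-
step 3 (unstack(B, A)): towers=[A; D/C/E] holding=B
step 4 (putdown(B)): towers=[A; B; D/C/E] holding=-
step 5 (pickup(A)): towers=[B; D/C/E] holding=A
step 6 (stack(A, E)): towers=[B; D/C/E/A] holding=-

towers=[B; D/C/E/A] holding=-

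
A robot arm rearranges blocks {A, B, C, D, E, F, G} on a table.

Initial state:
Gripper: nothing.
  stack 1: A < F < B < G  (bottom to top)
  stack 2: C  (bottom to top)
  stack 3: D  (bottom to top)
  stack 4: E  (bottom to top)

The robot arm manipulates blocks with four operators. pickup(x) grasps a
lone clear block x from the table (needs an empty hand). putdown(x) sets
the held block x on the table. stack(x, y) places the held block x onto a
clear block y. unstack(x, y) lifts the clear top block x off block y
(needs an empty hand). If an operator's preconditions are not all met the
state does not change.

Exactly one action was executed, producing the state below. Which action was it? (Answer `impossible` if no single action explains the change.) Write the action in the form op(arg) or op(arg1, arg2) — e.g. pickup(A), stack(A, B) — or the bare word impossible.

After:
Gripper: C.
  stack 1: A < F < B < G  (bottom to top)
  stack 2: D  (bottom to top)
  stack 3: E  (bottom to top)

pickup(C)

target: towers=[A/F/B/G; D; E] holding=C
     unstack(G, B) → towers=[A/F/B; C; D; E] holding=G
         pickup(D) → towers=[A/F/B/G; C; E] holding=D
         pickup(E) → towers=[A/F/B/G; C; D] holding=E
         pickup(C) → towers=[A/F/B/G; D; E] holding=C  ← match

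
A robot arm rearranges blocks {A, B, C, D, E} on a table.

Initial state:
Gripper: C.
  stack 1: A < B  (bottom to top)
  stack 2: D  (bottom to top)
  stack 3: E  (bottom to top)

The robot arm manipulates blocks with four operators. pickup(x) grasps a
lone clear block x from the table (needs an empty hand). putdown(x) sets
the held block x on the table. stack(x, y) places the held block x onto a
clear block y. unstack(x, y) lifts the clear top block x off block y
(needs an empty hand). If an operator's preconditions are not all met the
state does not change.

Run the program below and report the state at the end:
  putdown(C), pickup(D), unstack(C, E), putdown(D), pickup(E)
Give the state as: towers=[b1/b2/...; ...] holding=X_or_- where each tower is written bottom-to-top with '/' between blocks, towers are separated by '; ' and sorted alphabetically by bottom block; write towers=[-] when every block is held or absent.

towers=[A/B; C; D] holding=E

step 1 (putdown(C)): towers=[A/B; C; D; E] holding=-
step 2 (pickup(D)): towers=[A/B; C; E] holding=D
step 3 (unstack(C, E)) [no-op]: towers=[A/B; C; E] holding=D
step 4 (putdown(D)): towers=[A/B; C; D; E] holding=-
step 5 (pickup(E)): towers=[A/B; C; D] holding=E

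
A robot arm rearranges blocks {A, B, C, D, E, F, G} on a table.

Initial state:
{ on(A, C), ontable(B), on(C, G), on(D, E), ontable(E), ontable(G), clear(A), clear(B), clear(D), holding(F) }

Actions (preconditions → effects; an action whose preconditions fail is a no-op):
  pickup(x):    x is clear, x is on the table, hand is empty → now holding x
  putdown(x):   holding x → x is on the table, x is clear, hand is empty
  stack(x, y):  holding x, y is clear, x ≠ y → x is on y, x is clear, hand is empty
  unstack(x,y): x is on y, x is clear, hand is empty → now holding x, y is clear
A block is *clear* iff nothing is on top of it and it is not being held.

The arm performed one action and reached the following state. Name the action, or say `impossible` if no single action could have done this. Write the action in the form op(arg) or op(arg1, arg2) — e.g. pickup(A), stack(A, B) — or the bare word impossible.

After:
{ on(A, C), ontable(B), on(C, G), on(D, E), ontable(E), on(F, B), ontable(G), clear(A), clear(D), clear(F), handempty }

stack(F, B)

target: towers=[B/F; E/D; G/C/A] holding=-
        putdown(F) → towers=[B; E/D; F; G/C/A] holding=-
       stack(F, B) → towers=[B/F; E/D; G/C/A] holding=-  ← match
       stack(F, D) → towers=[B; E/D/F; G/C/A] holding=-
       stack(F, A) → towers=[B; E/D; G/C/A/F] holding=-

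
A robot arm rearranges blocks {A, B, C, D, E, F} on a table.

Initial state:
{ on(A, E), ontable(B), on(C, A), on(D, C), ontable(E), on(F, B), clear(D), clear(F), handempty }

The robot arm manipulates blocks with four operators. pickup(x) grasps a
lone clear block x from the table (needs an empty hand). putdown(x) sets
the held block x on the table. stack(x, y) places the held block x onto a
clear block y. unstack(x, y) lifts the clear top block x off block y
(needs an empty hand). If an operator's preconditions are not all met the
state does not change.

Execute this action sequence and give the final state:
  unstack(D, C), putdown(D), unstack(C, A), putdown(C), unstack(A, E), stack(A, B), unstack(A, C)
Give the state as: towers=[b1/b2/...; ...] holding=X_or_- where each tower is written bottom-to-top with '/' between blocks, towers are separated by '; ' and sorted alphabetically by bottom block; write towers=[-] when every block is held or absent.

towers=[B/F; C; D; E] holding=A

step 1 (unstack(D, C)): towers=[B/F; E/A/C] holding=D
step 2 (putdown(D)): towers=[B/F; D; E/A/C] holding=-
step 3 (unstack(C, A)): towers=[B/F; D; E/A] holding=C
step 4 (putdown(C)): towers=[B/F; C; D; E/A] holding=-
step 5 (unstack(A, E)): towers=[B/F; C; D; E] holding=A
step 6 (stack(A, B)) [no-op]: towers=[B/F; C; D; E] holding=A
step 7 (unstack(A, C)) [no-op]: towers=[B/F; C; D; E] holding=A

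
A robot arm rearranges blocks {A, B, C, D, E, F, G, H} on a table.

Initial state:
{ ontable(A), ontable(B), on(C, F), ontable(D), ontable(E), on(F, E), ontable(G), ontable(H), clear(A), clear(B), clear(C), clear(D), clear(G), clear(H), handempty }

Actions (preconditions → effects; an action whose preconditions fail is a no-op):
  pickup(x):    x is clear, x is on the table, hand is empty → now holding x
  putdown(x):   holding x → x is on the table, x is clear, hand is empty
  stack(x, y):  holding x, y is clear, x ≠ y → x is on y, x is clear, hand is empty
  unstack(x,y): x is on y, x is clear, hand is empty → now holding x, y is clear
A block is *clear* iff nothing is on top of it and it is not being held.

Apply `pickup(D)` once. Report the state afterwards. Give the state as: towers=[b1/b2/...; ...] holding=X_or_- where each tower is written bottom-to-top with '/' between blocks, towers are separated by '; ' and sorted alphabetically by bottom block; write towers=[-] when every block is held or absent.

towers=[A; B; E/F/C; G; H] holding=D

before: towers=[A; B; D; E/F/C; G; H] holding=-
pre[pickup(D)]: clear(D) yes, ontable(D) yes, handempty yes
all met → apply pickup(D)
after:  towers=[A; B; E/F/C; G; H] holding=D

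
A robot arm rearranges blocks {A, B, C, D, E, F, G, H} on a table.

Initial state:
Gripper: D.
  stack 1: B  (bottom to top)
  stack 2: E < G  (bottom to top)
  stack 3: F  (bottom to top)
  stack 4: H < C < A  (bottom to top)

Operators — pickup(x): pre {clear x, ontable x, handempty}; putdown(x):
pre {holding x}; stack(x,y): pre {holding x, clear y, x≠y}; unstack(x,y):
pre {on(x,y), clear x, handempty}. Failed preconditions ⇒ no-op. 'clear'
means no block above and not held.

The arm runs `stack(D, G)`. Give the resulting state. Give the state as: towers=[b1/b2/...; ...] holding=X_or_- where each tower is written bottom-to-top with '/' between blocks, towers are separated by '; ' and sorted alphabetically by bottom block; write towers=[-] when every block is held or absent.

towers=[B; E/G/D; F; H/C/A] holding=-

before: towers=[B; E/G; F; H/C/A] holding=D
pre[stack(D, G)]: holding(D) ✓, clear(G) ✓, D≠G ✓
all met → apply stack(D, G)
after:  towers=[B; E/G/D; F; H/C/A] holding=-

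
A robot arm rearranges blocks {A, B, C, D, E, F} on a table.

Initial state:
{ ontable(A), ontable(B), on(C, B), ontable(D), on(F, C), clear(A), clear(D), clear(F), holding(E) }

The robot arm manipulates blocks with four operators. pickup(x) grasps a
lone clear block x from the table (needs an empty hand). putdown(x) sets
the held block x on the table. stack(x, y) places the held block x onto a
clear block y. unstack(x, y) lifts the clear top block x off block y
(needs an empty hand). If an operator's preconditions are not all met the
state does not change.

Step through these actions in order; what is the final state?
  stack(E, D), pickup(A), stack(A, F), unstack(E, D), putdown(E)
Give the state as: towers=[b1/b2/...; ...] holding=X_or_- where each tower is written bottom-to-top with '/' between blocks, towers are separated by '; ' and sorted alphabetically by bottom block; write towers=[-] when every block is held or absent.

towers=[B/C/F/A; D; E] holding=-

step 1 (stack(E, D)): towers=[A; B/C/F; D/E] holding=-
step 2 (pickup(A)): towers=[B/C/F; D/E] holding=A
step 3 (stack(A, F)): towers=[B/C/F/A; D/E] holding=-
step 4 (unstack(E, D)): towers=[B/C/F/A; D] holding=E
step 5 (putdown(E)): towers=[B/C/F/A; D; E] holding=-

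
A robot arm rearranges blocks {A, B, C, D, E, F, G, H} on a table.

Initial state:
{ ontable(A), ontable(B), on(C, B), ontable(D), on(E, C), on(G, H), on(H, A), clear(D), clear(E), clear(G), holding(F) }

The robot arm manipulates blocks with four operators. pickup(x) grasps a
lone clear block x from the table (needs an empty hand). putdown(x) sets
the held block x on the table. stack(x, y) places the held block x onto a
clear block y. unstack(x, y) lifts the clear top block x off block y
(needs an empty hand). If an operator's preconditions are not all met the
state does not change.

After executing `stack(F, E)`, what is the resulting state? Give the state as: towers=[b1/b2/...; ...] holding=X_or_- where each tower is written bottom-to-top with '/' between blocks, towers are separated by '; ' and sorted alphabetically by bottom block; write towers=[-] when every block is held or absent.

towers=[A/H/G; B/C/E/F; D] holding=-

before: towers=[A/H/G; B/C/E; D] holding=F
pre[stack(F, E)]: holding(F) ✓, clear(E) ✓, F≠E ✓
all met → apply stack(F, E)
after:  towers=[A/H/G; B/C/E/F; D] holding=-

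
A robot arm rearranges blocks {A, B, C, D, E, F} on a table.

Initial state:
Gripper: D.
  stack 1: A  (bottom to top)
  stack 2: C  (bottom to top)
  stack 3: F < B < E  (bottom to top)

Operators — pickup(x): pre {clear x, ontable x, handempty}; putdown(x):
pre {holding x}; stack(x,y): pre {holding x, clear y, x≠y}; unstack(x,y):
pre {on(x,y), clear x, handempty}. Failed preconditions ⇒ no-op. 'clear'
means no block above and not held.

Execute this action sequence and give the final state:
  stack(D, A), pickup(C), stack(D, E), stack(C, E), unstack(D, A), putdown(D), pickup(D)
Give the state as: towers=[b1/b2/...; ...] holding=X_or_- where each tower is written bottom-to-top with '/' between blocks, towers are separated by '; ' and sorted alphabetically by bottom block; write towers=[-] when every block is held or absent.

towers=[A; F/B/E/C] holding=D

step 1 (stack(D, A)): towers=[A/D; C; F/B/E] holding=-
step 2 (pickup(C)): towers=[A/D; F/B/E] holding=C
step 3 (stack(D, E)) [no-op]: towers=[A/D; F/B/E] holding=C
step 4 (stack(C, E)): towers=[A/D; F/B/E/C] holding=-
step 5 (unstack(D, A)): towers=[A; F/B/E/C] holding=D
step 6 (putdown(D)): towers=[A; D; F/B/E/C] holding=-
step 7 (pickup(D)): towers=[A; F/B/E/C] holding=D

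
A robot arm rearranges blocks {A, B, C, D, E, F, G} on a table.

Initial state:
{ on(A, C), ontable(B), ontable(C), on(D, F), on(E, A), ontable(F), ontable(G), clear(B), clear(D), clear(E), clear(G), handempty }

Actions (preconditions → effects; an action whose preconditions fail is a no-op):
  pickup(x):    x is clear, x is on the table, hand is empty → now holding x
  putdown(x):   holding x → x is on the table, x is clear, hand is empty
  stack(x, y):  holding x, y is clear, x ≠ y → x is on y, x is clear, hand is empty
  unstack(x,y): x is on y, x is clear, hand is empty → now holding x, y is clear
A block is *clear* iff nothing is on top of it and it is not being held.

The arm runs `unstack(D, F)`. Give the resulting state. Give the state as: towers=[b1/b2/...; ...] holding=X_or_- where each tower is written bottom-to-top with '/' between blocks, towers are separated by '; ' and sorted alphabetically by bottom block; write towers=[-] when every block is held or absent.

towers=[B; C/A/E; F; G] holding=D

before: towers=[B; C/A/E; F/D; G] holding=-
pre[unstack(D, F)]: on(D,F) ok, clear(D) ok, handempty ok
all met → apply unstack(D, F)
after:  towers=[B; C/A/E; F; G] holding=D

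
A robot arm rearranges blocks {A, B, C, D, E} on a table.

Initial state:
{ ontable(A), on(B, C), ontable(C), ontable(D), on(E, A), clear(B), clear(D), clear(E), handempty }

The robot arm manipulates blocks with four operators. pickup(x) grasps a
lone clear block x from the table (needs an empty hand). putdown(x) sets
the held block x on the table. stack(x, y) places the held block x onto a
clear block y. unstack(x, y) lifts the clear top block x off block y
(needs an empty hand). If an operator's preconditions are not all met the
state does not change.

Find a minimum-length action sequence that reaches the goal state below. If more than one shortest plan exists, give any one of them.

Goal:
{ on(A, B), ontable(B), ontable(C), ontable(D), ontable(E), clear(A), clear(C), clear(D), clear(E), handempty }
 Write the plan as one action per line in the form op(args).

step 1 (unstack(B, C)): towers=[A/E; C; D] holding=B
step 2 (putdown(B)): towers=[A/E; B; C; D] holding=-
step 3 (unstack(E, A)): towers=[A; B; C; D] holding=E
step 4 (putdown(E)): towers=[A; B; C; D; E] holding=-
step 5 (pickup(A)): towers=[B; C; D; E] holding=A
step 6 (stack(A, B)): towers=[B/A; C; D; E] holding=-
goal check: towers=[B/A; C; D; E] holding=- — reached (length 6, optimal by BFS)

unstack(B, C)
putdown(B)
unstack(E, A)
putdown(E)
pickup(A)
stack(A, B)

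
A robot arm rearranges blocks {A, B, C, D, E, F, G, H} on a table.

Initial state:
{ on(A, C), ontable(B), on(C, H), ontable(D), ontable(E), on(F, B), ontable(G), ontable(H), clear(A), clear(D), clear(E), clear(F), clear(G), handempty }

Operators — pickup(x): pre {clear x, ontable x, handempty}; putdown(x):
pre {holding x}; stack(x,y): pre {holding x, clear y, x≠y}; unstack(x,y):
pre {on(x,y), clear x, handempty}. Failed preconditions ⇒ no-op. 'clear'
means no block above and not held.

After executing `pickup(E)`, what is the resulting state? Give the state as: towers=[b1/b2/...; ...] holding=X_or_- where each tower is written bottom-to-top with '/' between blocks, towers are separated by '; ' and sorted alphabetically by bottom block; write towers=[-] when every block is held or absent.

before: towers=[B/F; D; E; G; H/C/A] holding=-
pre[pickup(E)]: clear(E) ok, ontable(E) ok, handempty ok
all met → apply pickup(E)
after:  towers=[B/F; D; G; H/C/A] holding=E

towers=[B/F; D; G; H/C/A] holding=E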